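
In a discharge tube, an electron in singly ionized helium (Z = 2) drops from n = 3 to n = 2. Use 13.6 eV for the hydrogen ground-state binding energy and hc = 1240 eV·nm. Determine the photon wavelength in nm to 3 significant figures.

For Z = 2 the level energies scale as Z², so the effective Rydberg energy is 13.6 × 4 = 54.40 eV.
ΔE = 54.40 × (1/2² − 1/3²) = 54.40 × 0.1389 = 7.556 eV.
λ = hc/ΔE = 1240 / 7.556 = 164 nm.

164 nm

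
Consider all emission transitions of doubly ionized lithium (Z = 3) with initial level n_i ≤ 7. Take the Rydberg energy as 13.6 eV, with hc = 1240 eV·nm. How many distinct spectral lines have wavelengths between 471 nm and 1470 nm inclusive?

Enumerate all n_i → n_f pairs with 1 ≤ n_f < n_i ≤ 7 and compute λ = 1240 / [13.6·9·(1/n_f² − 1/n_i²)].
Lines falling in [471, 1470] nm: 7→5 (517.1 nm), 6→5 (828.9 nm), 7→6 (1375 nm).

3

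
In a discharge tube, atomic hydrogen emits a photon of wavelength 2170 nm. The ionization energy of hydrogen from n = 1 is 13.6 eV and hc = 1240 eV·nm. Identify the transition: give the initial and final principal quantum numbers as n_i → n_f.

The photon energy is ΔE = hc/λ = 1240 / 2170 = 0.5714 eV.
With Z = 1, ΔE = 13.60 × (1/n_f² − 1/n_i²), so 1/n_f² − 1/n_i² = 0.04202.
Trying n_f = 4 gives 1/n_i² = 0.02048, i.e. n_i ≈ 7; this pair matches.

n_i = 7, n_f = 4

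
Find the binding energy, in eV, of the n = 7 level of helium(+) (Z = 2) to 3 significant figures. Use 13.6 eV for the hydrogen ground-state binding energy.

1.11 eV

E_n = −13.6 Z²/n² = −54.40/n² eV for Z = 2.
E_7 = −54.40/49 = −1.11 eV, so ionization (to E = 0) requires 1.11 eV.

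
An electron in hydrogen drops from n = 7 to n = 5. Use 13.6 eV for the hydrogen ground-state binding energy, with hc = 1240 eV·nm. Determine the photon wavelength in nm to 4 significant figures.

ΔE = 13.60 × (1/5² − 1/7²) = 13.60 × 0.01959 = 0.2664 eV.
λ = hc/ΔE = 1240 / 0.2664 = 4654 nm.
This line belongs to the Pfund series.

4654 nm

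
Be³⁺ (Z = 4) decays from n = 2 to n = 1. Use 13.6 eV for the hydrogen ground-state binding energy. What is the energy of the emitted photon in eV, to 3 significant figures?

The Bohr energies scale as Z², so for Z = 4: E_n = −217.6/n² eV.
E_2 = −217.6/4 = −54.40 eV and E_1 = −217.6/1 = −217.6 eV.
The photon energy is |E_2 − E_1| = 163 eV.

163 eV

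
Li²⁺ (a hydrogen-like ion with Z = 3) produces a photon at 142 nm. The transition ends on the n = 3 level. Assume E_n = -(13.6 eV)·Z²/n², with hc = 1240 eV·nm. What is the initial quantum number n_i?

The photon energy is ΔE = hc/λ = 1240 / 142 = 8.732 eV.
With Z = 3, ΔE = 122.4 × (1/n_f² − 1/n_i²), so 1/n_f² − 1/n_i² = 0.07134.
With n_f = 3: 1/n_i² = 1/9 − 0.07134 = 0.03977, so n_i ≈ 5.01.

n_i = 5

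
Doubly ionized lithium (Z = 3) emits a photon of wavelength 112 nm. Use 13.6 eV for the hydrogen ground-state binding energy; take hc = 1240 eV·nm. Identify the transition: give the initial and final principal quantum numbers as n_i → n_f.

n_i = 7, n_f = 3

The photon energy is ΔE = hc/λ = 1240 / 112 = 11.07 eV.
With Z = 3, ΔE = 122.4 × (1/n_f² − 1/n_i²), so 1/n_f² − 1/n_i² = 0.09045.
Trying n_f = 3 gives 1/n_i² = 0.02066, i.e. n_i ≈ 7; this pair matches.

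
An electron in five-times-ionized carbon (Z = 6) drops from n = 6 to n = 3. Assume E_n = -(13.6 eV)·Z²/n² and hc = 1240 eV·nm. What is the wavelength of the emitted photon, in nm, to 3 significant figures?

30.4 nm

For Z = 6 the level energies scale as Z², so the effective Rydberg energy is 13.6 × 36 = 489.6 eV.
ΔE = 489.6 × (1/3² − 1/6²) = 489.6 × 0.08333 = 40.80 eV.
λ = hc/ΔE = 1240 / 40.80 = 30.4 nm.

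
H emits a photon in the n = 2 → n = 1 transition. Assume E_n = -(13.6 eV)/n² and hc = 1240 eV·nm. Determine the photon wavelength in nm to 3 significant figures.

ΔE = 13.60 × (1/1² − 1/2²) = 13.60 × 0.7500 = 10.20 eV.
λ = hc/ΔE = 1240 / 10.20 = 122 nm.
This line belongs to the Lyman series.

122 nm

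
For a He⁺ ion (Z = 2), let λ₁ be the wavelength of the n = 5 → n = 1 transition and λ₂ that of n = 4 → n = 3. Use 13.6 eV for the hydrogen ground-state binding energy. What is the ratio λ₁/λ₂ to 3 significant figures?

λ ∝ 1/ΔE ∝ 1/(1/n_f² − 1/n_i²), and the Z² and hc factors cancel in the ratio.
λ₁/λ₂ = (1/3² − 1/4²)/(1/1² − 1/5²) = 0.04861/0.9600 = 0.0506.

0.0506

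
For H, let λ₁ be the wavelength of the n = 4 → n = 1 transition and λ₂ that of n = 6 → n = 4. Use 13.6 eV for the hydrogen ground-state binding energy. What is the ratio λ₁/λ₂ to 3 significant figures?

λ ∝ 1/ΔE ∝ 1/(1/n_f² − 1/n_i²), and the Z² and hc factors cancel in the ratio.
λ₁/λ₂ = (1/4² − 1/6²)/(1/1² − 1/4²) = 0.03472/0.9375 = 0.0370.

0.0370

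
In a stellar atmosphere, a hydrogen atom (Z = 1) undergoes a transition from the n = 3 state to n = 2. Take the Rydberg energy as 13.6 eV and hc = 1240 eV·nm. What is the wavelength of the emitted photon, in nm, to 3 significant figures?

ΔE = 13.60 × (1/2² − 1/3²) = 13.60 × 0.1389 = 1.889 eV.
λ = hc/ΔE = 1240 / 1.889 = 656 nm.

656 nm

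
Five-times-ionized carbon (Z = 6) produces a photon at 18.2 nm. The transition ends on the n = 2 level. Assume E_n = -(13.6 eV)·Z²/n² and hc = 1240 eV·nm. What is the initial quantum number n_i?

The photon energy is ΔE = hc/λ = 1240 / 18.2 = 68.13 eV.
With Z = 6, ΔE = 489.6 × (1/n_f² − 1/n_i²), so 1/n_f² − 1/n_i² = 0.1392.
With n_f = 2: 1/n_i² = 1/4 − 0.1392 = 0.1108, so n_i ≈ 3.00.

n_i = 3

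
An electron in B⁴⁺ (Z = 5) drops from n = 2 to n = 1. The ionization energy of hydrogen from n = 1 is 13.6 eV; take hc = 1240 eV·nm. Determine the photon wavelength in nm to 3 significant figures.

For Z = 5 the level energies scale as Z², so the effective Rydberg energy is 13.6 × 25 = 340.0 eV.
ΔE = 340.0 × (1/1² − 1/2²) = 340.0 × 0.7500 = 255.0 eV.
λ = hc/ΔE = 1240 / 255.0 = 4.86 nm.

4.86 nm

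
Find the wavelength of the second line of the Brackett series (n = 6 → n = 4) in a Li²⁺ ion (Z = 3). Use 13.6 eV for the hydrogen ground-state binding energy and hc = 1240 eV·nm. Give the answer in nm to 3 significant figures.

The Brackett series terminates on n_f = 4; the second line has n_i = 4+2 = 6.
ΔE = 122.4 × (1/4² − 1/6²) = 4.250 eV.
λ = 1240 / 4.250 = 292 nm.

292 nm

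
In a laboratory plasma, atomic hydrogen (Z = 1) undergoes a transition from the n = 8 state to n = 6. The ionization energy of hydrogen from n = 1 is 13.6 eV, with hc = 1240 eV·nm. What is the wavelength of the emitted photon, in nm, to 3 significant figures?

ΔE = 13.60 × (1/6² − 1/8²) = 13.60 × 0.01215 = 0.1653 eV.
λ = hc/ΔE = 1240 / 0.1653 = 7500 nm.

7500 nm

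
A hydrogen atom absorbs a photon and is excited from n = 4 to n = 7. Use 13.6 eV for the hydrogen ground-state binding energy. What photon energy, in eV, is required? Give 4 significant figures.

E_7 = −13.60/49 = −0.2776 eV and E_4 = −13.60/16 = −0.8500 eV.
The photon energy is |E_7 − E_4| = 0.5724 eV.

0.5724 eV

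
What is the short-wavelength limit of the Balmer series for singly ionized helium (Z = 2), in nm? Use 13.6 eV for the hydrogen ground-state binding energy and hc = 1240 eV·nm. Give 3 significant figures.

The Balmer series has lower level n_f = 2; the series limit corresponds to n_i → ∞.
ΔE_max = 13.6 × 4 / 2² = 13.60 eV.
λ_min = 1240 / 13.60 = 91.2 nm.

91.2 nm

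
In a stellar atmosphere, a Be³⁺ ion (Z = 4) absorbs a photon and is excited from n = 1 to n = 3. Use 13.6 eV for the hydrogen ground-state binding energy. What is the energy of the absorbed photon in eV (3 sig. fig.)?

193 eV

The Bohr energies scale as Z², so for Z = 4: E_n = −217.6/n² eV.
E_3 = −217.6/9 = −24.18 eV and E_1 = −217.6/1 = −217.6 eV.
The photon energy is |E_3 − E_1| = 193 eV.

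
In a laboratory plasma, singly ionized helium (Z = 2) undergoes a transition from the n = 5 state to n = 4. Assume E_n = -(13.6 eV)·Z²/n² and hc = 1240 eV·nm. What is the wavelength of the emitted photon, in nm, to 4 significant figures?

1013 nm

For Z = 2 the level energies scale as Z², so the effective Rydberg energy is 13.6 × 4 = 54.40 eV.
ΔE = 54.40 × (1/4² − 1/5²) = 54.40 × 0.02250 = 1.224 eV.
λ = hc/ΔE = 1240 / 1.224 = 1013 nm.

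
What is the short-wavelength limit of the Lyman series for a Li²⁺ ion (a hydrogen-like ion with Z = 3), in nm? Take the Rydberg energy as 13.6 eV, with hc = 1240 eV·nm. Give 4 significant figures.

10.13 nm

The Lyman series has lower level n_f = 1; the series limit corresponds to n_i → ∞.
ΔE_max = 13.6 × 9 / 1² = 122.4 eV.
λ_min = 1240 / 122.4 = 10.13 nm.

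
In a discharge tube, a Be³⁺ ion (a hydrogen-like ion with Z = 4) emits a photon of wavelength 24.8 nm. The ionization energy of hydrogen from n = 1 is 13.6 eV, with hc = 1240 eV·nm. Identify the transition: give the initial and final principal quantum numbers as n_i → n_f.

The photon energy is ΔE = hc/λ = 1240 / 24.8 = 50.00 eV.
With Z = 4, ΔE = 217.6 × (1/n_f² − 1/n_i²), so 1/n_f² − 1/n_i² = 0.2298.
Trying n_f = 2 gives 1/n_i² = 0.02022, i.e. n_i ≈ 7; this pair matches.

n_i = 7, n_f = 2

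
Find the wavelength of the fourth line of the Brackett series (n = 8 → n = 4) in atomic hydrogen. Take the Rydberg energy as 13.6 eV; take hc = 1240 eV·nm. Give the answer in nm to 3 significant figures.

1950 nm

The Brackett series terminates on n_f = 4; the fourth line has n_i = 4+4 = 8.
ΔE = 13.60 × (1/4² − 1/8²) = 0.6375 eV.
λ = 1240 / 0.6375 = 1950 nm.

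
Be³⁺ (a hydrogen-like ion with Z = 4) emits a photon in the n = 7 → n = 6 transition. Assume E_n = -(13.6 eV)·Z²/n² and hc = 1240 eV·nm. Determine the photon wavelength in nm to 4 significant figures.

773.2 nm

For Z = 4 the level energies scale as Z², so the effective Rydberg energy is 13.6 × 16 = 217.6 eV.
ΔE = 217.6 × (1/6² − 1/7²) = 217.6 × 0.007370 = 1.604 eV.
λ = hc/ΔE = 1240 / 1.604 = 773.2 nm.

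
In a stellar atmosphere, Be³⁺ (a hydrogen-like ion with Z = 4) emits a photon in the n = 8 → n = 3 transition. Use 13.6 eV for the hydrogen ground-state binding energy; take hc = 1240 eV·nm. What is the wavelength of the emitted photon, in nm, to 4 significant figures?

For Z = 4 the level energies scale as Z², so the effective Rydberg energy is 13.6 × 16 = 217.6 eV.
ΔE = 217.6 × (1/3² − 1/8²) = 217.6 × 0.09549 = 20.78 eV.
λ = hc/ΔE = 1240 / 20.78 = 59.68 nm.

59.68 nm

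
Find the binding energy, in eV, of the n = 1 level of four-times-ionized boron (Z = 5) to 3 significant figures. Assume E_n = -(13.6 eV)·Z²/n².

340 eV

E_n = −13.6 Z²/n² = −340.0/n² eV for Z = 5.
E_1 = −340.0/1 = −340 eV, so ionization (to E = 0) requires 340 eV.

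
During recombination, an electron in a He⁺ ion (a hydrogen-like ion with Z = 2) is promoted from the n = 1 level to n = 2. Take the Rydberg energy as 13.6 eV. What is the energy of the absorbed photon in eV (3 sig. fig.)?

40.8 eV

The Bohr energies scale as Z², so for Z = 2: E_n = −54.40/n² eV.
E_2 = −54.40/4 = −13.60 eV and E_1 = −54.40/1 = −54.40 eV.
The photon energy is |E_2 − E_1| = 40.8 eV.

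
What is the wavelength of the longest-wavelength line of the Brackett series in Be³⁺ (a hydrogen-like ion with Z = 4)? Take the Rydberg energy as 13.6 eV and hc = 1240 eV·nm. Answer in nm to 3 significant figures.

The Brackett series terminates on n_f = 4; the first line has n_i = 4+1 = 5.
ΔE = 217.6 × (1/4² − 1/5²) = 4.896 eV.
λ = 1240 / 4.896 = 253 nm.

253 nm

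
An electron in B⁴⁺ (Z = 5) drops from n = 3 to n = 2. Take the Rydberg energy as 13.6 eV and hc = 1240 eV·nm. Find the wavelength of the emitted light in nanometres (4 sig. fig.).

For Z = 5 the level energies scale as Z², so the effective Rydberg energy is 13.6 × 25 = 340.0 eV.
ΔE = 340.0 × (1/2² − 1/3²) = 340.0 × 0.1389 = 47.22 eV.
λ = hc/ΔE = 1240 / 47.22 = 26.26 nm.

26.26 nm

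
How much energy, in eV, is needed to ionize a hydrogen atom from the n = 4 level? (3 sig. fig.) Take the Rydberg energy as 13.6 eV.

0.850 eV

E_4 = −13.60/16 = −0.850 eV, so ionization (to E = 0) requires 0.850 eV.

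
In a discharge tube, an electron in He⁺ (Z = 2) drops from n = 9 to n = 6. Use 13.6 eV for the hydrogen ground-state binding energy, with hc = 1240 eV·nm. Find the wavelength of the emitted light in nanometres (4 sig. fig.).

For Z = 2 the level energies scale as Z², so the effective Rydberg energy is 13.6 × 4 = 54.40 eV.
ΔE = 54.40 × (1/6² − 1/9²) = 54.40 × 0.01543 = 0.8395 eV.
λ = hc/ΔE = 1240 / 0.8395 = 1477 nm.

1477 nm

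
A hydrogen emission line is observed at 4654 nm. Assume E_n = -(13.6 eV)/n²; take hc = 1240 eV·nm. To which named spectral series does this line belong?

ΔE = 1240/4654 = 0.2664 eV.
This matches 13.6 × (1/5² − 1/7²), so n_f = 5: the Pfund series.

Pfund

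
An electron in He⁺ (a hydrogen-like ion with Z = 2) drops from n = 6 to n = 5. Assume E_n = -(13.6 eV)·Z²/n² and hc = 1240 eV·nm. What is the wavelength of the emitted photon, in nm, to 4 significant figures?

For Z = 2 the level energies scale as Z², so the effective Rydberg energy is 13.6 × 4 = 54.40 eV.
ΔE = 54.40 × (1/5² − 1/6²) = 54.40 × 0.01222 = 0.6649 eV.
λ = hc/ΔE = 1240 / 0.6649 = 1865 nm.

1865 nm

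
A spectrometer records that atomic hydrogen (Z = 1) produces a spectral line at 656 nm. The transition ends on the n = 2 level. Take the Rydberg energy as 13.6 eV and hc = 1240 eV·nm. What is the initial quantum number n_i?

n_i = 3

The photon energy is ΔE = hc/λ = 1240 / 656 = 1.890 eV.
With Z = 1, ΔE = 13.60 × (1/n_f² − 1/n_i²), so 1/n_f² − 1/n_i² = 0.1390.
With n_f = 2: 1/n_i² = 1/4 − 0.1390 = 0.1110, so n_i ≈ 3.00.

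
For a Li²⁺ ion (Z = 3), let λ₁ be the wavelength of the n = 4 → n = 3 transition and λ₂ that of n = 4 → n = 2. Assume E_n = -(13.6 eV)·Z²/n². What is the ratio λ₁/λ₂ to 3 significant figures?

3.86

λ ∝ 1/ΔE ∝ 1/(1/n_f² − 1/n_i²), and the Z² and hc factors cancel in the ratio.
λ₁/λ₂ = (1/2² − 1/4²)/(1/3² − 1/4²) = 0.1875/0.04861 = 3.86.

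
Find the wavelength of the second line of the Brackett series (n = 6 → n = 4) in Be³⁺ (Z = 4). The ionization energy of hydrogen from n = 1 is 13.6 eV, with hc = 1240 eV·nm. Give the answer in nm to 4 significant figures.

164.1 nm

The Brackett series terminates on n_f = 4; the second line has n_i = 4+2 = 6.
ΔE = 217.6 × (1/4² − 1/6²) = 7.556 eV.
λ = 1240 / 7.556 = 164.1 nm.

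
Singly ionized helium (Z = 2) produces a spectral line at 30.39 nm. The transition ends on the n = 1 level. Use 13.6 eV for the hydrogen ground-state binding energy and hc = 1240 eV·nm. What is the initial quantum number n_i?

The photon energy is ΔE = hc/λ = 1240 / 30.39 = 40.80 eV.
With Z = 2, ΔE = 54.40 × (1/n_f² − 1/n_i²), so 1/n_f² − 1/n_i² = 0.7501.
With n_f = 1: 1/n_i² = 1/1 − 0.7501 = 0.2499, so n_i ≈ 2.00.

n_i = 2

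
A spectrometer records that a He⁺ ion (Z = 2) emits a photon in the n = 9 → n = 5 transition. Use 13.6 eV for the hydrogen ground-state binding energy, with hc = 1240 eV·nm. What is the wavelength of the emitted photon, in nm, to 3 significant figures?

For Z = 2 the level energies scale as Z², so the effective Rydberg energy is 13.6 × 4 = 54.40 eV.
ΔE = 54.40 × (1/5² − 1/9²) = 54.40 × 0.02765 = 1.504 eV.
λ = hc/ΔE = 1240 / 1.504 = 824 nm.

824 nm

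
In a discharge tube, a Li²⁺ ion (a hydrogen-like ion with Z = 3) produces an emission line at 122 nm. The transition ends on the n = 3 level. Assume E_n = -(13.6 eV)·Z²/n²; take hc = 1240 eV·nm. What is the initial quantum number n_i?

The photon energy is ΔE = hc/λ = 1240 / 122 = 10.16 eV.
With Z = 3, ΔE = 122.4 × (1/n_f² − 1/n_i²), so 1/n_f² − 1/n_i² = 0.08304.
With n_f = 3: 1/n_i² = 1/9 − 0.08304 = 0.02807, so n_i ≈ 5.97.

n_i = 6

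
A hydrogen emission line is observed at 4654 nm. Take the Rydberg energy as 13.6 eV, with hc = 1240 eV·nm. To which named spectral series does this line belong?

Pfund

ΔE = 1240/4654 = 0.2664 eV.
This matches 13.6 × (1/5² − 1/7²), so n_f = 5: the Pfund series.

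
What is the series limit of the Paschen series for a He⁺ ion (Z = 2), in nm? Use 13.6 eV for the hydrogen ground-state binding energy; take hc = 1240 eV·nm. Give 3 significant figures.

205 nm

The Paschen series has lower level n_f = 3; the series limit corresponds to n_i → ∞.
ΔE_max = 13.6 × 4 / 3² = 6.044 eV.
λ_min = 1240 / 6.044 = 205 nm.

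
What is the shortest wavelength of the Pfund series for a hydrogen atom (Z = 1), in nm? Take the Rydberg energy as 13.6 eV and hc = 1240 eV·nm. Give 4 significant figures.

The Pfund series has lower level n_f = 5; the series limit corresponds to n_i → ∞.
ΔE_max = 13.6 × 1 / 5² = 0.5440 eV.
λ_min = 1240 / 0.5440 = 2279 nm.

2279 nm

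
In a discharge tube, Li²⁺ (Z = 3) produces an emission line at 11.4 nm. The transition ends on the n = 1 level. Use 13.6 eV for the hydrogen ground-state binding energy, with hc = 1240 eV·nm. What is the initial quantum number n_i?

n_i = 3

The photon energy is ΔE = hc/λ = 1240 / 11.4 = 108.8 eV.
With Z = 3, ΔE = 122.4 × (1/n_f² − 1/n_i²), so 1/n_f² − 1/n_i² = 0.8887.
With n_f = 1: 1/n_i² = 1/1 − 0.8887 = 0.1113, so n_i ≈ 3.00.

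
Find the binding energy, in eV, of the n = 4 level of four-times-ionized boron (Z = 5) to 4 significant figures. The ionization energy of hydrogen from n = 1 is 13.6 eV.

E_n = −13.6 Z²/n² = −340.0/n² eV for Z = 5.
E_4 = −340.0/16 = −21.25 eV, so ionization (to E = 0) requires 21.25 eV.

21.25 eV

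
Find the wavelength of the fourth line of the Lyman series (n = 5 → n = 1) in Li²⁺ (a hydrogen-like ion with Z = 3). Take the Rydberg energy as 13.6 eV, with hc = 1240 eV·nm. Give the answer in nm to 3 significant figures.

The Lyman series terminates on n_f = 1; the fourth line has n_i = 1+4 = 5.
ΔE = 122.4 × (1/1² − 1/5²) = 117.5 eV.
λ = 1240 / 117.5 = 10.6 nm.

10.6 nm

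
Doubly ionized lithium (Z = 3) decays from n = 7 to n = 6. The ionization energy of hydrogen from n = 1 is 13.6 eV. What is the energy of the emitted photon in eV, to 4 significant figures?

0.9020 eV

The Bohr energies scale as Z², so for Z = 3: E_n = −122.4/n² eV.
E_7 = −122.4/49 = −2.498 eV and E_6 = −122.4/36 = −3.400 eV.
The photon energy is |E_7 − E_6| = 0.9020 eV.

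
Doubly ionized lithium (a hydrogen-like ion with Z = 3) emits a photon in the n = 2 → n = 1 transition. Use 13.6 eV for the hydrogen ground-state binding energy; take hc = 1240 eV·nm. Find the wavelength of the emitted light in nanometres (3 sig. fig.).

13.5 nm

For Z = 3 the level energies scale as Z², so the effective Rydberg energy is 13.6 × 9 = 122.4 eV.
ΔE = 122.4 × (1/1² − 1/2²) = 122.4 × 0.7500 = 91.80 eV.
λ = hc/ΔE = 1240 / 91.80 = 13.5 nm.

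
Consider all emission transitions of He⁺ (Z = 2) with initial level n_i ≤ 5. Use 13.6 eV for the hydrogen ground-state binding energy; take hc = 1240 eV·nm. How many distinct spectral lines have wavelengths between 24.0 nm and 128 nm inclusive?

Enumerate all n_i → n_f pairs with 1 ≤ n_f < n_i ≤ 5 and compute λ = 1240 / [13.6·4·(1/n_f² − 1/n_i²)].
Lines falling in [24.0, 128] nm: 4→1 (24.31 nm), 3→1 (25.64 nm), 2→1 (30.39 nm), 5→2 (108.5 nm), 4→2 (121.6 nm).

5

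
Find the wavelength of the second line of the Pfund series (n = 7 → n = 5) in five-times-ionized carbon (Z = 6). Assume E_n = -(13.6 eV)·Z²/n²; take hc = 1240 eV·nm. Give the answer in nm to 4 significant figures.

129.3 nm

The Pfund series terminates on n_f = 5; the second line has n_i = 5+2 = 7.
ΔE = 489.6 × (1/5² − 1/7²) = 9.592 eV.
λ = 1240 / 9.592 = 129.3 nm.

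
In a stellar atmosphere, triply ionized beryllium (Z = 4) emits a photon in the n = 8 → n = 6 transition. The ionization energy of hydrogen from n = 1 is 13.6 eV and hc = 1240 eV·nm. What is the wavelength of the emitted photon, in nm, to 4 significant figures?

For Z = 4 the level energies scale as Z², so the effective Rydberg energy is 13.6 × 16 = 217.6 eV.
ΔE = 217.6 × (1/6² − 1/8²) = 217.6 × 0.01215 = 2.644 eV.
λ = hc/ΔE = 1240 / 2.644 = 468.9 nm.

468.9 nm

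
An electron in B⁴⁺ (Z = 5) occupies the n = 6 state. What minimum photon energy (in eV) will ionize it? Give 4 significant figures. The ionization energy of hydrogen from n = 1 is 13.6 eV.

9.444 eV

E_n = −13.6 Z²/n² = −340.0/n² eV for Z = 5.
E_6 = −340.0/36 = −9.444 eV, so ionization (to E = 0) requires 9.444 eV.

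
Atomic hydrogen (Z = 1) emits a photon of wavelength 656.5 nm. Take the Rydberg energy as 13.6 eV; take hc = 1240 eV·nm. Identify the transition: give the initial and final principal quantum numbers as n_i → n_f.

The photon energy is ΔE = hc/λ = 1240 / 656.5 = 1.889 eV.
With Z = 1, ΔE = 13.60 × (1/n_f² − 1/n_i²), so 1/n_f² − 1/n_i² = 0.1389.
Trying n_f = 2 gives 1/n_i² = 0.1111, i.e. n_i ≈ 3; this pair matches.

n_i = 3, n_f = 2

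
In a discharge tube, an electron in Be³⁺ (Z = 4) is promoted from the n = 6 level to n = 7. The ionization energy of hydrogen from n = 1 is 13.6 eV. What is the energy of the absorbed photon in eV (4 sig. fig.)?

The Bohr energies scale as Z², so for Z = 4: E_n = −217.6/n² eV.
E_7 = −217.6/49 = −4.441 eV and E_6 = −217.6/36 = −6.044 eV.
The photon energy is |E_7 − E_6| = 1.604 eV.

1.604 eV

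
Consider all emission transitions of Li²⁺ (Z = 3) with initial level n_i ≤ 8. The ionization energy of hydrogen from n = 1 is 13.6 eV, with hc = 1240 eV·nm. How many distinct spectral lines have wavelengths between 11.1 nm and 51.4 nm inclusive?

6

Enumerate all n_i → n_f pairs with 1 ≤ n_f < n_i ≤ 8 and compute λ = 1240 / [13.6·9·(1/n_f² − 1/n_i²)].
Lines falling in [11.1, 51.4] nm: 3→1 (11.40 nm), 2→1 (13.51 nm), 8→2 (43.22 nm), 7→2 (44.12 nm), 6→2 (45.59 nm), 5→2 (48.24 nm).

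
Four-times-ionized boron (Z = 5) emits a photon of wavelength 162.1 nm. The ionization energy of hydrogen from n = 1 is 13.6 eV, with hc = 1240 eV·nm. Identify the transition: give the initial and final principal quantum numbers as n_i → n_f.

The photon energy is ΔE = hc/λ = 1240 / 162.1 = 7.650 eV.
With Z = 5, ΔE = 340.0 × (1/n_f² − 1/n_i²), so 1/n_f² − 1/n_i² = 0.02250.
Trying n_f = 4 gives 1/n_i² = 0.04000, i.e. n_i ≈ 5; this pair matches.

n_i = 5, n_f = 4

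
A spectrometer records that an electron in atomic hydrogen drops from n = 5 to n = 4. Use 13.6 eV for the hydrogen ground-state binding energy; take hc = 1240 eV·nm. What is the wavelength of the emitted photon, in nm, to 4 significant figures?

4052 nm

ΔE = 13.60 × (1/4² − 1/5²) = 13.60 × 0.02250 = 0.3060 eV.
λ = hc/ΔE = 1240 / 0.3060 = 4052 nm.
This line belongs to the Brackett series.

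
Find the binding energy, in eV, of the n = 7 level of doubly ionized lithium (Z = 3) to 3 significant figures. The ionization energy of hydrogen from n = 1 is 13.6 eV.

E_n = −13.6 Z²/n² = −122.4/n² eV for Z = 3.
E_7 = −122.4/49 = −2.50 eV, so ionization (to E = 0) requires 2.50 eV.

2.50 eV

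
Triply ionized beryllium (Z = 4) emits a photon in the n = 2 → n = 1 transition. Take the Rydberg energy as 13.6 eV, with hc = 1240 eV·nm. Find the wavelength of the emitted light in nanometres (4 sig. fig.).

7.598 nm

For Z = 4 the level energies scale as Z², so the effective Rydberg energy is 13.6 × 16 = 217.6 eV.
ΔE = 217.6 × (1/1² − 1/2²) = 217.6 × 0.7500 = 163.2 eV.
λ = hc/ΔE = 1240 / 163.2 = 7.598 nm.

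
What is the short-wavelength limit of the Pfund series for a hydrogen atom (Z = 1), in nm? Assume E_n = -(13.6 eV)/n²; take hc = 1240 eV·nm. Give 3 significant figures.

The Pfund series has lower level n_f = 5; the series limit corresponds to n_i → ∞.
ΔE_max = 13.6 × 1 / 5² = 0.5440 eV.
λ_min = 1240 / 0.5440 = 2280 nm.

2280 nm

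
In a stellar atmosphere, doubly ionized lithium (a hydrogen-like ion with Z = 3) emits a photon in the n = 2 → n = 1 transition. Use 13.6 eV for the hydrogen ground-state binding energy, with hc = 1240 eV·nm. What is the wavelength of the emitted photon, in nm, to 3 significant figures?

For Z = 3 the level energies scale as Z², so the effective Rydberg energy is 13.6 × 9 = 122.4 eV.
ΔE = 122.4 × (1/1² − 1/2²) = 122.4 × 0.7500 = 91.80 eV.
λ = hc/ΔE = 1240 / 91.80 = 13.5 nm.

13.5 nm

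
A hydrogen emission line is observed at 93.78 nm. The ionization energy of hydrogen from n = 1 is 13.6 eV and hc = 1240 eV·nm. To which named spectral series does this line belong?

ΔE = 1240/93.78 = 13.22 eV.
This matches 13.6 × (1/1² − 1/6²), so n_f = 1: the Lyman series.

Lyman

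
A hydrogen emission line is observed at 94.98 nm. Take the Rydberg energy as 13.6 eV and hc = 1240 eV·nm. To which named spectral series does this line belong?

Lyman

ΔE = 1240/94.98 = 13.06 eV.
This matches 13.6 × (1/1² − 1/5²), so n_f = 1: the Lyman series.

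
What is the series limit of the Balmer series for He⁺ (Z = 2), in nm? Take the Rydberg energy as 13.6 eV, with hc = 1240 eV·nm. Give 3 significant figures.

The Balmer series has lower level n_f = 2; the series limit corresponds to n_i → ∞.
ΔE_max = 13.6 × 4 / 2² = 13.60 eV.
λ_min = 1240 / 13.60 = 91.2 nm.

91.2 nm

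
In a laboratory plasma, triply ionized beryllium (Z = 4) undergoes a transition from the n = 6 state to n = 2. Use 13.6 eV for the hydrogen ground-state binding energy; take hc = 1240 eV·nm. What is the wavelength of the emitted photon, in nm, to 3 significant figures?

25.6 nm

For Z = 4 the level energies scale as Z², so the effective Rydberg energy is 13.6 × 16 = 217.6 eV.
ΔE = 217.6 × (1/2² − 1/6²) = 217.6 × 0.2222 = 48.36 eV.
λ = hc/ΔE = 1240 / 48.36 = 25.6 nm.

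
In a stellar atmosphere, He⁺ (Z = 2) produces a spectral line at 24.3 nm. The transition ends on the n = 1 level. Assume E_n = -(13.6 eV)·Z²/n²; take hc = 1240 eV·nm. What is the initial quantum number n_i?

The photon energy is ΔE = hc/λ = 1240 / 24.3 = 51.03 eV.
With Z = 2, ΔE = 54.40 × (1/n_f² − 1/n_i²), so 1/n_f² − 1/n_i² = 0.9380.
With n_f = 1: 1/n_i² = 1/1 − 0.9380 = 0.06197, so n_i ≈ 4.02.

n_i = 4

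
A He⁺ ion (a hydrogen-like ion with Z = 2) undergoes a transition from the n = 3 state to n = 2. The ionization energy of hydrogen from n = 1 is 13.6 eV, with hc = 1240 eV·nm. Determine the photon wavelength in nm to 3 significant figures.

For Z = 2 the level energies scale as Z², so the effective Rydberg energy is 13.6 × 4 = 54.40 eV.
ΔE = 54.40 × (1/2² − 1/3²) = 54.40 × 0.1389 = 7.556 eV.
λ = hc/ΔE = 1240 / 7.556 = 164 nm.

164 nm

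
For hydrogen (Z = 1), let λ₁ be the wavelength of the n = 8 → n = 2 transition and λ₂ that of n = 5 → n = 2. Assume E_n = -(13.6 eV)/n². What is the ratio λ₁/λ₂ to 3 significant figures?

λ ∝ 1/ΔE ∝ 1/(1/n_f² − 1/n_i²), and the Z² and hc factors cancel in the ratio.
λ₁/λ₂ = (1/2² − 1/5²)/(1/2² − 1/8²) = 0.2100/0.2344 = 0.896.

0.896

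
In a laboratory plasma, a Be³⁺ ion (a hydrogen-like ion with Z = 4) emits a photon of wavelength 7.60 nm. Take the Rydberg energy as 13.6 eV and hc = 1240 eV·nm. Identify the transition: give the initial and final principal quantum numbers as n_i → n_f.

n_i = 2, n_f = 1

The photon energy is ΔE = hc/λ = 1240 / 7.60 = 163.2 eV.
With Z = 4, ΔE = 217.6 × (1/n_f² − 1/n_i²), so 1/n_f² − 1/n_i² = 0.7498.
Trying n_f = 1 gives 1/n_i² = 0.2502, i.e. n_i ≈ 2; this pair matches.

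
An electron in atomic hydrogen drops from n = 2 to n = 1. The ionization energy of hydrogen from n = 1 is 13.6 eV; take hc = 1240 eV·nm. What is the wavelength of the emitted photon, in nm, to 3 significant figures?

122 nm

ΔE = 13.60 × (1/1² − 1/2²) = 13.60 × 0.7500 = 10.20 eV.
λ = hc/ΔE = 1240 / 10.20 = 122 nm.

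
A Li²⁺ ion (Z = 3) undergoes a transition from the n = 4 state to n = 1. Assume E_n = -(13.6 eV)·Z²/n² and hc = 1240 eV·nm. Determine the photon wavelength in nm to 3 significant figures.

10.8 nm

For Z = 3 the level energies scale as Z², so the effective Rydberg energy is 13.6 × 9 = 122.4 eV.
ΔE = 122.4 × (1/1² − 1/4²) = 122.4 × 0.9375 = 114.8 eV.
λ = hc/ΔE = 1240 / 114.8 = 10.8 nm.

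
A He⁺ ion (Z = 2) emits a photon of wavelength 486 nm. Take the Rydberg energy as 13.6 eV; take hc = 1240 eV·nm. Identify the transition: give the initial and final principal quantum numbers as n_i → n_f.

The photon energy is ΔE = hc/λ = 1240 / 486 = 2.551 eV.
With Z = 2, ΔE = 54.40 × (1/n_f² − 1/n_i²), so 1/n_f² − 1/n_i² = 0.04690.
Trying n_f = 4 gives 1/n_i² = 0.01560, i.e. n_i ≈ 8; this pair matches.

n_i = 8, n_f = 4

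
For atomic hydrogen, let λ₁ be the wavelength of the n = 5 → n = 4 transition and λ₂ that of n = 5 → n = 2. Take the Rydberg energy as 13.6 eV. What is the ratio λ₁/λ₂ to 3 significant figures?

9.33

λ ∝ 1/ΔE ∝ 1/(1/n_f² − 1/n_i²), and the Z² and hc factors cancel in the ratio.
λ₁/λ₂ = (1/2² − 1/5²)/(1/4² − 1/5²) = 0.2100/0.02250 = 9.33.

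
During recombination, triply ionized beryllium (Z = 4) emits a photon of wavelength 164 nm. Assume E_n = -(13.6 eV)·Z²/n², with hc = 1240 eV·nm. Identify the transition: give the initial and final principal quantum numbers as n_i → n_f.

The photon energy is ΔE = hc/λ = 1240 / 164 = 7.561 eV.
With Z = 4, ΔE = 217.6 × (1/n_f² − 1/n_i²), so 1/n_f² − 1/n_i² = 0.03475.
Trying n_f = 4 gives 1/n_i² = 0.02775, i.e. n_i ≈ 6; this pair matches.

n_i = 6, n_f = 4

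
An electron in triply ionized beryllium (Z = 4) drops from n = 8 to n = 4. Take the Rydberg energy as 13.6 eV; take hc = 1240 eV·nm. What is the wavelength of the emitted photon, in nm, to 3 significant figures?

122 nm

For Z = 4 the level energies scale as Z², so the effective Rydberg energy is 13.6 × 16 = 217.6 eV.
ΔE = 217.6 × (1/4² − 1/8²) = 217.6 × 0.04688 = 10.20 eV.
λ = hc/ΔE = 1240 / 10.20 = 122 nm.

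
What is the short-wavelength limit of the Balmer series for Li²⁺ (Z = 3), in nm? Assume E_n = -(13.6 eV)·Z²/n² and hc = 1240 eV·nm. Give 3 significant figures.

The Balmer series has lower level n_f = 2; the series limit corresponds to n_i → ∞.
ΔE_max = 13.6 × 9 / 2² = 30.60 eV.
λ_min = 1240 / 30.60 = 40.5 nm.

40.5 nm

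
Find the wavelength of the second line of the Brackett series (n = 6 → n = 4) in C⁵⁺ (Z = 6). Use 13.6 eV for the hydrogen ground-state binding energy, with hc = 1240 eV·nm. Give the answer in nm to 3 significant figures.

The Brackett series terminates on n_f = 4; the second line has n_i = 4+2 = 6.
ΔE = 489.6 × (1/4² − 1/6²) = 17.00 eV.
λ = 1240 / 17.00 = 72.9 nm.

72.9 nm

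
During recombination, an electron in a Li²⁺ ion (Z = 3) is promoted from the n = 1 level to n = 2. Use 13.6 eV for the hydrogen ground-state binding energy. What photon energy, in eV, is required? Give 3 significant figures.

The Bohr energies scale as Z², so for Z = 3: E_n = −122.4/n² eV.
E_2 = −122.4/4 = −30.60 eV and E_1 = −122.4/1 = −122.4 eV.
The photon energy is |E_2 − E_1| = 91.8 eV.

91.8 eV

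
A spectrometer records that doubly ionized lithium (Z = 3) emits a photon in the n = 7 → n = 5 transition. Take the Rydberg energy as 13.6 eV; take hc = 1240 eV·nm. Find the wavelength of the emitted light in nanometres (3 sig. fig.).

For Z = 3 the level energies scale as Z², so the effective Rydberg energy is 13.6 × 9 = 122.4 eV.
ΔE = 122.4 × (1/5² − 1/7²) = 122.4 × 0.01959 = 2.398 eV.
λ = hc/ΔE = 1240 / 2.398 = 517 nm.

517 nm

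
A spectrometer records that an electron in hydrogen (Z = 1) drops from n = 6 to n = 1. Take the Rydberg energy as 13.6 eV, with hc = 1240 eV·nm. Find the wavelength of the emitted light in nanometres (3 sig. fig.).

93.8 nm

ΔE = 13.60 × (1/1² − 1/6²) = 13.60 × 0.9722 = 13.22 eV.
λ = hc/ΔE = 1240 / 13.22 = 93.8 nm.
This line belongs to the Lyman series.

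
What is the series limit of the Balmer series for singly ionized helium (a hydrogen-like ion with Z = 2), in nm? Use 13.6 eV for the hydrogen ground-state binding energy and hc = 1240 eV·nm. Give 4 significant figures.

The Balmer series has lower level n_f = 2; the series limit corresponds to n_i → ∞.
ΔE_max = 13.6 × 4 / 2² = 13.60 eV.
λ_min = 1240 / 13.60 = 91.18 nm.

91.18 nm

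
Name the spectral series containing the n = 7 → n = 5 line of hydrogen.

The series is set by the lower level: n_f = 5 is the Pfund series.

Pfund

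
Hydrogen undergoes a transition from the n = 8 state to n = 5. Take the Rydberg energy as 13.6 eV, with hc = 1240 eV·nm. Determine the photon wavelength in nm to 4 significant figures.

3741 nm

ΔE = 13.60 × (1/5² − 1/8²) = 13.60 × 0.02438 = 0.3315 eV.
λ = hc/ΔE = 1240 / 0.3315 = 3741 nm.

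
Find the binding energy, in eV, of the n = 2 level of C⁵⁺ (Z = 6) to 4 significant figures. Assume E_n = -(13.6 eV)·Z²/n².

122.4 eV

E_n = −13.6 Z²/n² = −489.6/n² eV for Z = 6.
E_2 = −489.6/4 = −122.4 eV, so ionization (to E = 0) requires 122.4 eV.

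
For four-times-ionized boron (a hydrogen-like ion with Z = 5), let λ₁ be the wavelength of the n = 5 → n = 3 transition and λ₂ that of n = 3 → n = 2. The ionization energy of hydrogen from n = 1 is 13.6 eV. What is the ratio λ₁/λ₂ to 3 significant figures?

1.95

λ ∝ 1/ΔE ∝ 1/(1/n_f² − 1/n_i²), and the Z² and hc factors cancel in the ratio.
λ₁/λ₂ = (1/2² − 1/3²)/(1/3² − 1/5²) = 0.1389/0.07111 = 1.95.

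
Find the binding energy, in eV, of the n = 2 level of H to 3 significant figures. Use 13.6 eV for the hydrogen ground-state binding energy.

3.40 eV

E_2 = −13.60/4 = −3.40 eV, so ionization (to E = 0) requires 3.40 eV.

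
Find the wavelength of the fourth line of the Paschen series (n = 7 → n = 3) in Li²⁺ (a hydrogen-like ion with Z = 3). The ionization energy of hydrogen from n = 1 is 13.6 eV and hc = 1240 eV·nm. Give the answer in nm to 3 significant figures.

The Paschen series terminates on n_f = 3; the fourth line has n_i = 3+4 = 7.
ΔE = 122.4 × (1/3² − 1/7²) = 11.10 eV.
λ = 1240 / 11.10 = 112 nm.

112 nm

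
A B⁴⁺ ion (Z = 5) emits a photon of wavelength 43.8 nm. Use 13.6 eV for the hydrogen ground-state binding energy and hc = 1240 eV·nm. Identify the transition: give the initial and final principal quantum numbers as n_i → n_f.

The photon energy is ΔE = hc/λ = 1240 / 43.8 = 28.31 eV.
With Z = 5, ΔE = 340.0 × (1/n_f² − 1/n_i²), so 1/n_f² − 1/n_i² = 0.08327.
Trying n_f = 3 gives 1/n_i² = 0.02784, i.e. n_i ≈ 6; this pair matches.

n_i = 6, n_f = 3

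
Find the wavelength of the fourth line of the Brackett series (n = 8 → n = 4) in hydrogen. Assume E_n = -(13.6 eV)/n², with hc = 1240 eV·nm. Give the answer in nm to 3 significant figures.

The Brackett series terminates on n_f = 4; the fourth line has n_i = 4+4 = 8.
ΔE = 13.60 × (1/4² − 1/8²) = 0.6375 eV.
λ = 1240 / 0.6375 = 1950 nm.

1950 nm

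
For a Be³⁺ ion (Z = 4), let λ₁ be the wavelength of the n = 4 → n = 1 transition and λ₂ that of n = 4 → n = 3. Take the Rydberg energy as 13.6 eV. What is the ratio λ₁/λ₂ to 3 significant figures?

0.0519

λ ∝ 1/ΔE ∝ 1/(1/n_f² − 1/n_i²), and the Z² and hc factors cancel in the ratio.
λ₁/λ₂ = (1/3² − 1/4²)/(1/1² − 1/4²) = 0.04861/0.9375 = 0.0519.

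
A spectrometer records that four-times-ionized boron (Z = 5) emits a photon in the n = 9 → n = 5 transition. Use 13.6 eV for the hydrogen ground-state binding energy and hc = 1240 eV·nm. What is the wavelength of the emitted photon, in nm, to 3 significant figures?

132 nm

For Z = 5 the level energies scale as Z², so the effective Rydberg energy is 13.6 × 25 = 340.0 eV.
ΔE = 340.0 × (1/5² − 1/9²) = 340.0 × 0.02765 = 9.402 eV.
λ = hc/ΔE = 1240 / 9.402 = 132 nm.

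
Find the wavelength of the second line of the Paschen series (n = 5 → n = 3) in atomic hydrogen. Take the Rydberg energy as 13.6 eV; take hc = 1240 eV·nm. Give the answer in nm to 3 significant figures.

1280 nm

The Paschen series terminates on n_f = 3; the second line has n_i = 3+2 = 5.
ΔE = 13.60 × (1/3² − 1/5²) = 0.9671 eV.
λ = 1240 / 0.9671 = 1280 nm.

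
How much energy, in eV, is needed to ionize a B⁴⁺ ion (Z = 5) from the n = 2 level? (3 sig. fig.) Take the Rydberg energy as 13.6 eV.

85.0 eV

E_n = −13.6 Z²/n² = −340.0/n² eV for Z = 5.
E_2 = −340.0/4 = −85.0 eV, so ionization (to E = 0) requires 85.0 eV.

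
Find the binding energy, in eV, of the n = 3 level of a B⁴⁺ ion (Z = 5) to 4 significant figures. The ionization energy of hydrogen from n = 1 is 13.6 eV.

37.78 eV

E_n = −13.6 Z²/n² = −340.0/n² eV for Z = 5.
E_3 = −340.0/9 = −37.78 eV, so ionization (to E = 0) requires 37.78 eV.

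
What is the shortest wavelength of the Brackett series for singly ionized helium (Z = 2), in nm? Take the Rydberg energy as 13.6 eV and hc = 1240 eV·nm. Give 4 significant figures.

The Brackett series has lower level n_f = 4; the series limit corresponds to n_i → ∞.
ΔE_max = 13.6 × 4 / 4² = 3.400 eV.
λ_min = 1240 / 3.400 = 364.7 nm.

364.7 nm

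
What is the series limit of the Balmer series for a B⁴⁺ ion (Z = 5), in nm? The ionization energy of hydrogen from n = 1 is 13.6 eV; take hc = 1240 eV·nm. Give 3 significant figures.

14.6 nm

The Balmer series has lower level n_f = 2; the series limit corresponds to n_i → ∞.
ΔE_max = 13.6 × 25 / 2² = 85.00 eV.
λ_min = 1240 / 85.00 = 14.6 nm.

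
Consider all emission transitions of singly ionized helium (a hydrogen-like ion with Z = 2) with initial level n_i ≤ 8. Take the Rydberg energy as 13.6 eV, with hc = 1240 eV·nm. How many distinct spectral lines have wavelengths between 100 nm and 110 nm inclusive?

Enumerate all n_i → n_f pairs with 1 ≤ n_f < n_i ≤ 8 and compute λ = 1240 / [13.6·4·(1/n_f² − 1/n_i²)].
Lines falling in [100, 110] nm: 6→2 (102.6 nm), 5→2 (108.5 nm).

2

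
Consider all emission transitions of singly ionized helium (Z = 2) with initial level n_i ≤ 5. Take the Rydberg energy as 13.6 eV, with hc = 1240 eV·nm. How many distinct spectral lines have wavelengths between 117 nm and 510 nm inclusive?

4

Enumerate all n_i → n_f pairs with 1 ≤ n_f < n_i ≤ 5 and compute λ = 1240 / [13.6·4·(1/n_f² − 1/n_i²)].
Lines falling in [117, 510] nm: 4→2 (121.6 nm), 3→2 (164.1 nm), 5→3 (320.5 nm), 4→3 (468.9 nm).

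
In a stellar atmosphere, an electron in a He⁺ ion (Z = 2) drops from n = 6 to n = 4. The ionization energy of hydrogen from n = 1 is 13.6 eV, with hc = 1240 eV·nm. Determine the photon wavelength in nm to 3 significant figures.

For Z = 2 the level energies scale as Z², so the effective Rydberg energy is 13.6 × 4 = 54.40 eV.
ΔE = 54.40 × (1/4² − 1/6²) = 54.40 × 0.03472 = 1.889 eV.
λ = hc/ΔE = 1240 / 1.889 = 656 nm.

656 nm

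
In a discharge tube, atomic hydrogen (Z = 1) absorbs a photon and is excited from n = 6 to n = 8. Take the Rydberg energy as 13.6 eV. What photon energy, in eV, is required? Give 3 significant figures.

0.165 eV

E_8 = −13.60/64 = −0.2125 eV and E_6 = −13.60/36 = −0.3778 eV.
The photon energy is |E_8 − E_6| = 0.165 eV.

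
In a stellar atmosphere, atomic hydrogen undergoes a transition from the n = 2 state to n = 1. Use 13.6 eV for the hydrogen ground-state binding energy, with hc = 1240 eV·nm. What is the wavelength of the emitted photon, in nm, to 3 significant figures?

ΔE = 13.60 × (1/1² − 1/2²) = 13.60 × 0.7500 = 10.20 eV.
λ = hc/ΔE = 1240 / 10.20 = 122 nm.
This line belongs to the Lyman series.

122 nm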